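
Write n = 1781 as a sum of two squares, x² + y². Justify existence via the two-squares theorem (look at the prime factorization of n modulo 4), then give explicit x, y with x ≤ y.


Step 1: Factor n = 1781 = 13 · 137.
Step 2: Check the mod-4 condition on each prime factor: 13 ≡ 1 (mod 4), exponent 1; 137 ≡ 1 (mod 4), exponent 1.
All primes ≡ 3 (mod 4) appear to even exponent (or don't appear), so by the two-squares theorem n IS expressible as a sum of two squares.
Step 3: Build a representation. Here n = 13 · 137 is a product of primes ≡ 1 (mod 4). Each prime p ≡ 1 (mod 4) is itself a sum of two squares; find a² by testing p − a² for a perfect square:
  13: 13 − 1² = 12, 13 − 2² = 9 = 3² ⇒ 13 = 2² + 3².
  137: 137 − 1² = 136, 137 − 2² = 133, 137 − 3² = 128, 137 − 4² = 121 = 11² ⇒ 137 = 4² + 11².
  Combine using the Brahmagupta–Fibonacci identity (a² + b²)(c² + d²) = (ac − bd)² + (ad + bc)² = (ac + bd)² + (ad − bc)²:
  13 · 137 = 1781: from (2² + 3²)(4² + 11²), take (2·4 − 3·11, 2·11 + 3·4) = (8 − 33, 22 + 12) = (-25, 34); dropping signs (only squares matter) gives (25, 34); check 25² + 34² = 625 + 1156 = 1781 ✓.
Step 4: Order so x ≤ y and verify: 25² + 34² = 625 + 1156 = 1781 = n. ✓

n = 1781 = 25² + 34² (one valid representation with x ≤ y).


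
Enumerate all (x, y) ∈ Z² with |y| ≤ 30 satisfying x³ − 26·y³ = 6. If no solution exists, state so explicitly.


The equation is x³ - 26y³ = 6. For fixed y, x³ = 26·y³ + 6, so a solution requires the RHS to be a perfect cube.
Strategy: iterate y from -30 to 30, compute RHS = 26·y³ + 6, and check whether it is a (positive or negative) perfect cube.
Check small values of y:
  y = 0: RHS = 6 is not a perfect cube.
  y = 1: RHS = 32 is not a perfect cube.
  y = -1: RHS = -20 is not a perfect cube.
  y = 2: RHS = 214 is not a perfect cube.
  y = -2: RHS = -202 is not a perfect cube.
  y = 3: RHS = 708 is not a perfect cube.
  y = -3: RHS = -696 is not a perfect cube.
Continuing the search up to |y| = 30 finds no solutions either.
No (x, y) in the scanned range satisfies the equation.

No integer solutions with |y| ≤ 30.


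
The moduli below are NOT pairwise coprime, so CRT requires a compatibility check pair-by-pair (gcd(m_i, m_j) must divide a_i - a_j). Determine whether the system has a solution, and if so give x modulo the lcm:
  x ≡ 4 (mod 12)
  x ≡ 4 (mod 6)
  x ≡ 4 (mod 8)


Moduli 12, 6, 8 are not pairwise coprime, so CRT works modulo lcm(m_i) when all pairwise compatibility conditions hold.
Pairwise compatibility: gcd(m_i, m_j) must divide a_i - a_j for every pair.
Merge one congruence at a time:
  Start: x ≡ 4 (mod 12).
  Combine with x ≡ 4 (mod 6): gcd(12, 6) = 6; 4 - 4 = 0, which IS divisible by 6, so compatible.
    Write x = 4 + 12·t and substitute into x ≡ 4 (mod 6): 12·t ≡ 4 − 4 = 0 (mod 6).
    Divide the congruence (and modulus) by g = 6: 2·t ≡ 0 (mod 1).
    Modulo 1 every t works; take t = 0.
    Then x = 4 + 12·0 = 4, valid modulo lcm(12, 6) = 12: x ≡ 4 (mod 12).
  Combine with x ≡ 4 (mod 8): gcd(12, 8) = 4; 4 - 4 = 0, which IS divisible by 4, so compatible.
    Write x = 4 + 12·t and substitute into x ≡ 4 (mod 8): 12·t ≡ 4 − 4 = 0 (mod 8).
    Divide the congruence (and modulus) by g = 4: 3·t ≡ 0 (mod 2).
    Reduce coefficients mod 2: 1·t ≡ 0 (mod 2).
    So t ≡ 0 (mod 2).
    Then x = 4 + 12·0 = 4, valid modulo lcm(12, 8) = 24: x ≡ 4 (mod 24).
Verify: 4 mod 12 = 4, 4 mod 6 = 4, 4 mod 8 = 4.

x ≡ 4 (mod 24).


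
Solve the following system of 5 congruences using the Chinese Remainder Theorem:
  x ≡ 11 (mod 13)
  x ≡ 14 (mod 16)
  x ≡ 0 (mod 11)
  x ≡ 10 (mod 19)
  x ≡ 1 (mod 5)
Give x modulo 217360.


Product of moduli M = 13 · 16 · 11 · 19 · 5 = 217360.
Merge one congruence at a time:
  Start: x ≡ 11 (mod 13).
  Combine with x ≡ 14 (mod 16); new modulus lcm = 208.
    Write x = 11 + 13·t and substitute into x ≡ 14 (mod 16): 13·t ≡ 14 − 11 = 3 (mod 16).
    The inverse of 13 mod 16 is 5 (since 13·5 = 65 = 4·16 + 1), so t ≡ 5·3 = 15 ≡ 15 (mod 16).
    Then x = 11 + 13·15 = 206, valid modulo lcm(13, 16) = 208: x ≡ 206 (mod 208).
  Combine with x ≡ 0 (mod 11); new modulus lcm = 2288.
    Write x = 206 + 208·t and substitute into x ≡ 0 (mod 11): 208·t ≡ 0 − 206 = -206 (mod 11).
    Reduce coefficients mod 11: 10·t ≡ 3 (mod 11).
    The inverse of 10 mod 11 is 10 (since 10·10 = 100 = 9·11 + 1), so t ≡ 10·3 = 30 ≡ 8 (mod 11).
    Then x = 206 + 208·8 = 1870, valid modulo lcm(208, 11) = 2288: x ≡ 1870 (mod 2288).
  Combine with x ≡ 10 (mod 19); new modulus lcm = 43472.
    Write x = 1870 + 2288·t and substitute into x ≡ 10 (mod 19): 2288·t ≡ 10 − 1870 = -1860 (mod 19).
    Reduce coefficients mod 19: 8·t ≡ 2 (mod 19).
    The inverse of 8 mod 19 is 12 (since 8·12 = 96 = 5·19 + 1), so t ≡ 12·2 = 24 ≡ 5 (mod 19).
    Then x = 1870 + 2288·5 = 13310, valid modulo lcm(2288, 19) = 43472: x ≡ 13310 (mod 43472).
  Combine with x ≡ 1 (mod 5); new modulus lcm = 217360.
    Write x = 13310 + 43472·t and substitute into x ≡ 1 (mod 5): 43472·t ≡ 1 − 13310 = -13309 (mod 5).
    Reduce coefficients mod 5: 2·t ≡ 1 (mod 5).
    The inverse of 2 mod 5 is 3 (since 2·3 = 6 = 1·5 + 1), so t ≡ 3·1 = 3 ≡ 3 (mod 5).
    Then x = 13310 + 43472·3 = 143726, valid modulo lcm(43472, 5) = 217360: x ≡ 143726 (mod 217360).
Verify against each original: 143726 mod 13 = 11, 143726 mod 16 = 14, 143726 mod 11 = 0, 143726 mod 19 = 10, 143726 mod 5 = 1.

x ≡ 143726 (mod 217360).


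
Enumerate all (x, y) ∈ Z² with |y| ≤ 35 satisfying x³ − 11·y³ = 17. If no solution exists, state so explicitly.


The equation is x³ - 11y³ = 17. For fixed y, x³ = 11·y³ + 17, so a solution requires the RHS to be a perfect cube.
Strategy: iterate y from -35 to 35, compute RHS = 11·y³ + 17, and check whether it is a (positive or negative) perfect cube.
Check small values of y:
  y = 0: RHS = 17 is not a perfect cube.
  y = 1: RHS = 28 is not a perfect cube.
  y = -1: RHS = 6 is not a perfect cube.
  y = 2: RHS = 105 is not a perfect cube.
  y = -2: RHS = -71 is not a perfect cube.
  y = 3: RHS = 314 is not a perfect cube.
  y = -3: RHS = -280 is not a perfect cube.
Continuing the search up to |y| = 35 finds no solutions either.
No (x, y) in the scanned range satisfies the equation.

No integer solutions with |y| ≤ 35.


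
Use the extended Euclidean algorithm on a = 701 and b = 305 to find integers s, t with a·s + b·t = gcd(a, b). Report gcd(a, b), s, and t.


Euclidean algorithm on (701, 305) — divide until remainder is 0:
  701 = 2 · 305 + 91
  305 = 3 · 91 + 32
  91 = 2 · 32 + 27
  32 = 1 · 27 + 5
  27 = 5 · 5 + 2
  5 = 2 · 2 + 1
  2 = 2 · 1 + 0
gcd(701, 305) = 1.
Track Bezout coefficients alongside the remainders: start with r₀ = 701 = a·1 + b·0 (s = 1, t = 0) and r₁ = 305 = a·0 + b·1 (s = 0, t = 1); each new remainder r_{k+1} = r_{k-1} − q_k·r_k inherits s_{k+1} = s_{k-1} − q_k·s_k, t_{k+1} = t_{k-1} − q_k·t_k, so r_k = a·s_k + b·t_k at every step:
  q = 2: r = 91, s = 1 − 2·0 = 1, t = 0 − 2·1 = -2  (check: 701·1 + 305·(-2) = 91)
  q = 3: r = 32, s = 0 − 3·1 = -3, t = 1 − 3·(-2) = 7  (check: 701·(-3) + 305·7 = 32)
  q = 2: r = 27, s = 1 − 2·(-3) = 7, t = -2 − 2·7 = -16  (check: 701·7 + 305·(-16) = 27)
  q = 1: r = 5, s = -3 − 1·7 = -10, t = 7 − 1·(-16) = 23  (check: 701·(-10) + 305·23 = 5)
  q = 5: r = 2, s = 7 − 5·(-10) = 57, t = -16 − 5·23 = -131  (check: 701·57 + 305·(-131) = 2)
  q = 2: r = 1, s = -10 − 2·57 = -124, t = 23 − 2·(-131) = 285  (check: 701·(-124) + 305·285 = 1)
The row with r = 1 (the gcd) gives the Bezout coefficients s = -124, t = 285.
Result: 701 · (-124) + 305 · (285) = 1.

gcd(701, 305) = 1; s = -124, t = 285 (check: 701·(-124) + 305·285 = 1).


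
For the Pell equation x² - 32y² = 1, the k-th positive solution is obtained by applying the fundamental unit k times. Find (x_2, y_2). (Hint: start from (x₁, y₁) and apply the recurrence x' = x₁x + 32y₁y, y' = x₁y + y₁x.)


Step 1: Find the fundamental solution (x₁, y₁) of x² - 32y² = 1.
  Expand √32 as a continued fraction. a₀ = ⌊√32⌋ = 5; iterate m_{k+1} = d_k·a_k − m_k, d_{k+1} = (32 − m_{k+1}²)/d_k, a_{k+1} = ⌊(a₀ + m_{k+1})/d_{k+1}⌋ (starting m₀ = 0, d₀ = 1), with convergents p_k = a_k·p_{k-1} + p_{k-2}, q_k = a_k·q_{k-1} + q_{k-2} (p₋₁ = 1, q₋₁ = 0):
  k = 0: a₀ = 5; p₀/q₀ = 5/1; p₀² − 32·q₀² = 25 − 32 = -7.
  k = 1: m = 5, d = 7, a = ⌊(5 + 5)/7⌋ = 1; p/q = (1·5 + 1)/(1·1 + 0) = 6/1; p² − 32·q² = 36 − 32 = 4.
  k = 2: m = 2, d = 4, a = ⌊(5 + 2)/4⌋ = 1; p/q = (1·6 + 5)/(1·1 + 1) = 11/2; p² − 32·q² = 121 − 128 = -7.
  k = 3: m = 2, d = 7, a = ⌊(5 + 2)/7⌋ = 1; p/q = (1·11 + 6)/(1·2 + 1) = 17/3; p² − 32·q² = 289 − 288 = 1.
  The first convergent with p² − 32·q² = 1 gives the fundamental solution (x₁, y₁) = (17, 3).
Step 2: Apply the recurrence (x_{n+1}, y_{n+1}) = (x₁x_n + 32y₁y_n, x₁y_n + y₁x_n) repeatedly.
  From (x_1, y_1) = (17, 3): x_2 = 17·17 + 32·3·3 = 577; y_2 = 17·3 + 3·17 = 102.
Step 3: Verify x_2² - 32·y_2² = 332929 - 332928 = 1 (should be 1). ✓

(x_1, y_1) = (17, 3); (x_2, y_2) = (577, 102).


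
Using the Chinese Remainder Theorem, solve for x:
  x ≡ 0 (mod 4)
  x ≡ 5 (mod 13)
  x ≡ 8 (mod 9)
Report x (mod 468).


Moduli 4, 13, 9 are pairwise coprime; by CRT there is a unique solution modulo M = 4 · 13 · 9 = 468.
Solve pairwise, accumulating the modulus:
  Start with x ≡ 0 (mod 4).
  Combine with x ≡ 5 (mod 13): since gcd(4, 13) = 1, we get a unique residue mod 52.
    Write x = 0 + 4·t and substitute into x ≡ 5 (mod 13): 4·t ≡ 5 − 0 = 5 (mod 13).
    The inverse of 4 mod 13 is 10 (since 4·10 = 40 = 3·13 + 1), so t ≡ 10·5 = 50 ≡ 11 (mod 13).
    Then x = 0 + 4·11 = 44, valid modulo lcm(4, 13) = 52: x ≡ 44 (mod 52).
  Combine with x ≡ 8 (mod 9): since gcd(52, 9) = 1, we get a unique residue mod 468.
    Write x = 44 + 52·t and substitute into x ≡ 8 (mod 9): 52·t ≡ 8 − 44 = -36 (mod 9).
    Reduce coefficients mod 9: 7·t ≡ 0 (mod 9).
    The inverse of 7 mod 9 is 4 (since 7·4 = 28 = 3·9 + 1), so t ≡ 4·0 = 0 ≡ 0 (mod 9).
    Then x = 44 + 52·0 = 44, valid modulo lcm(52, 9) = 468: x ≡ 44 (mod 468).
Verify: 44 mod 4 = 0 ✓, 44 mod 13 = 5 ✓, 44 mod 9 = 8 ✓.

x ≡ 44 (mod 468).


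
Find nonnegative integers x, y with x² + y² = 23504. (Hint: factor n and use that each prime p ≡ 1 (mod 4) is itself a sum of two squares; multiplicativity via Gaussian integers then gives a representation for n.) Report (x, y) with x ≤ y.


Step 1: Factor n = 23504 = 2^4 · 13 · 113.
Step 2: Check the mod-4 condition on each prime factor: 2 = 2 (special); 13 ≡ 1 (mod 4), exponent 1; 113 ≡ 1 (mod 4), exponent 1.
All primes ≡ 3 (mod 4) appear to even exponent (or don't appear), so by the two-squares theorem n IS expressible as a sum of two squares.
Step 3: Build a representation. Group n = k² · m with k = 4 and m = 13 · 113 = 1469 (a product of primes ≡ 1 (mod 4)); a representation of m scales to one of n via (k·x)² + (k·y)² = k²(x² + y²). Each prime p ≡ 1 (mod 4) is itself a sum of two squares; find a² by testing p − a² for a perfect square:
  13: 13 − 1² = 12, 13 − 2² = 9 = 3² ⇒ 13 = 2² + 3².
  113: 113 − 1² = 112, 113 − 2² = 109, 113 − 3² = 104, 113 − 4² = 97, 113 − 5² = 88, 113 − 6² = 77, 113 − 7² = 64 = 8² ⇒ 113 = 7² + 8².
  Combine using the Brahmagupta–Fibonacci identity (a² + b²)(c² + d²) = (ac − bd)² + (ad + bc)² = (ac + bd)² + (ad − bc)²:
  13 · 113 = 1469: from (2² + 3²)(7² + 8²), take (2·7 − 3·8, 2·8 + 3·7) = (14 − 24, 16 + 21) = (-10, 37); dropping signs (only squares matter) gives (10, 37); check 10² + 37² = 100 + 1369 = 1469 ✓.
  Scale by k = 4: (4·10, 4·37) = (40, 148).
Step 4: Order so x ≤ y and verify: 40² + 148² = 1600 + 21904 = 23504 = n. ✓

n = 23504 = 40² + 148² (one valid representation with x ≤ y).


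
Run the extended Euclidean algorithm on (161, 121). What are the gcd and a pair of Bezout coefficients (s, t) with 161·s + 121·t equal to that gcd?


Euclidean algorithm on (161, 121) — divide until remainder is 0:
  161 = 1 · 121 + 40
  121 = 3 · 40 + 1
  40 = 40 · 1 + 0
gcd(161, 121) = 1.
Track Bezout coefficients alongside the remainders: start with r₀ = 161 = a·1 + b·0 (s = 1, t = 0) and r₁ = 121 = a·0 + b·1 (s = 0, t = 1); each new remainder r_{k+1} = r_{k-1} − q_k·r_k inherits s_{k+1} = s_{k-1} − q_k·s_k, t_{k+1} = t_{k-1} − q_k·t_k, so r_k = a·s_k + b·t_k at every step:
  q = 1: r = 40, s = 1 − 1·0 = 1, t = 0 − 1·1 = -1  (check: 161·1 + 121·(-1) = 40)
  q = 3: r = 1, s = 0 − 3·1 = -3, t = 1 − 3·(-1) = 4  (check: 161·(-3) + 121·4 = 1)
The row with r = 1 (the gcd) gives the Bezout coefficients s = -3, t = 4.
Result: 161 · (-3) + 121 · (4) = 1.

gcd(161, 121) = 1; s = -3, t = 4 (check: 161·(-3) + 121·4 = 1).


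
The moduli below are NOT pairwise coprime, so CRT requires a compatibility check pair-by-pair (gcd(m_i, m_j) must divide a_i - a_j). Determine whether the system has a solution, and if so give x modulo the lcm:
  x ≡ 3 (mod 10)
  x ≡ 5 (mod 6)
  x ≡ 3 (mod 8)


Moduli 10, 6, 8 are not pairwise coprime, so CRT works modulo lcm(m_i) when all pairwise compatibility conditions hold.
Pairwise compatibility: gcd(m_i, m_j) must divide a_i - a_j for every pair.
Merge one congruence at a time:
  Start: x ≡ 3 (mod 10).
  Combine with x ≡ 5 (mod 6): gcd(10, 6) = 2; 5 - 3 = 2, which IS divisible by 2, so compatible.
    Write x = 3 + 10·t and substitute into x ≡ 5 (mod 6): 10·t ≡ 5 − 3 = 2 (mod 6).
    Divide the congruence (and modulus) by g = 2: 5·t ≡ 1 (mod 3).
    Reduce coefficients mod 3: 2·t ≡ 1 (mod 3).
    The inverse of 2 mod 3 is 2 (since 2·2 = 4 = 1·3 + 1), so t ≡ 2·1 = 2 ≡ 2 (mod 3).
    Then x = 3 + 10·2 = 23, valid modulo lcm(10, 6) = 30: x ≡ 23 (mod 30).
  Combine with x ≡ 3 (mod 8): gcd(30, 8) = 2; 3 - 23 = -20, which IS divisible by 2, so compatible.
    Write x = 23 + 30·t and substitute into x ≡ 3 (mod 8): 30·t ≡ 3 − 23 = -20 (mod 8).
    Divide the congruence (and modulus) by g = 2: 15·t ≡ -10 (mod 4).
    Reduce coefficients mod 4: 3·t ≡ 2 (mod 4).
    The inverse of 3 mod 4 is 3 (since 3·3 = 9 = 2·4 + 1), so t ≡ 3·2 = 6 ≡ 2 (mod 4).
    Then x = 23 + 30·2 = 83, valid modulo lcm(30, 8) = 120: x ≡ 83 (mod 120).
Verify: 83 mod 10 = 3, 83 mod 6 = 5, 83 mod 8 = 3.

x ≡ 83 (mod 120).


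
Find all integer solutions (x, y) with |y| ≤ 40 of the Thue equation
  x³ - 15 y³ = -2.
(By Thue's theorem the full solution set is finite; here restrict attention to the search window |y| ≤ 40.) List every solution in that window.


The equation is x³ - 15y³ = -2. For fixed y, x³ = 15·y³ − 2, so a solution requires the RHS to be a perfect cube.
Strategy: iterate y from -40 to 40, compute RHS = 15·y³ − 2, and check whether it is a (positive or negative) perfect cube.
Check small values of y:
  y = 0: RHS = -2 is not a perfect cube.
  y = 1: RHS = 13 is not a perfect cube.
  y = -1: RHS = -17 is not a perfect cube.
  y = 2: RHS = 118 is not a perfect cube.
  y = -2: RHS = -122 is not a perfect cube.
  y = 3: RHS = 403 is not a perfect cube.
  y = -3: RHS = -407 is not a perfect cube.
Continuing the search up to |y| = 40 finds no solutions either.
No (x, y) in the scanned range satisfies the equation.

No integer solutions with |y| ≤ 40.


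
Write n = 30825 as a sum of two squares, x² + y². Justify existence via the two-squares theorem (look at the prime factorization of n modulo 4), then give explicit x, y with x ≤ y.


Step 1: Factor n = 30825 = 3^2 · 5^2 · 137.
Step 2: Check the mod-4 condition on each prime factor: 3 ≡ 3 (mod 4), exponent 2 (must be even); 5 ≡ 1 (mod 4), exponent 2; 137 ≡ 1 (mod 4), exponent 1.
All primes ≡ 3 (mod 4) appear to even exponent (or don't appear), so by the two-squares theorem n IS expressible as a sum of two squares.
Step 3: Build a representation. Group n = k² · m with k = 3 and m = 5 · 5 · 137 = 3425 (a product of primes ≡ 1 (mod 4)); a representation of m scales to one of n via (k·x)² + (k·y)² = k²(x² + y²). Each prime p ≡ 1 (mod 4) is itself a sum of two squares; find a² by testing p − a² for a perfect square:
  5: 5 − 1² = 4 = 2² ⇒ 5 = 1² + 2².
  137: 137 − 1² = 136, 137 − 2² = 133, 137 − 3² = 128, 137 − 4² = 121 = 11² ⇒ 137 = 4² + 11².
  Combine using the Brahmagupta–Fibonacci identity (a² + b²)(c² + d²) = (ac − bd)² + (ad + bc)² = (ac + bd)² + (ad − bc)²:
  5 · 5 = 25: from (1² + 2²)(1² + 2²), take (1·1 − 2·2, 1·2 + 2·1) = (1 − 4, 2 + 2) = (-3, 4); dropping signs (only squares matter) gives (3, 4); check 3² + 4² = 9 + 16 = 25 ✓.
  25 · 137 = 3425: from (3² + 4²)(4² + 11²), take (3·4 − 4·11, 3·11 + 4·4) = (12 − 44, 33 + 16) = (-32, 49); dropping signs (only squares matter) gives (32, 49); check 32² + 49² = 1024 + 2401 = 3425 ✓.
  Scale by k = 3: (3·32, 3·49) = (96, 147).
Step 4: Order so x ≤ y and verify: 96² + 147² = 9216 + 21609 = 30825 = n. ✓

n = 30825 = 96² + 147² (one valid representation with x ≤ y).


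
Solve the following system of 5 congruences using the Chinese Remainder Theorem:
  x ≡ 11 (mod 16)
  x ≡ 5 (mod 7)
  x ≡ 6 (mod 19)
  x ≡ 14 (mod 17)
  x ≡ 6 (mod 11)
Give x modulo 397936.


Product of moduli M = 16 · 7 · 19 · 17 · 11 = 397936.
Merge one congruence at a time:
  Start: x ≡ 11 (mod 16).
  Combine with x ≡ 5 (mod 7); new modulus lcm = 112.
    Write x = 11 + 16·t and substitute into x ≡ 5 (mod 7): 16·t ≡ 5 − 11 = -6 (mod 7).
    Reduce coefficients mod 7: 2·t ≡ 1 (mod 7).
    The inverse of 2 mod 7 is 4 (since 2·4 = 8 = 1·7 + 1), so t ≡ 4·1 = 4 ≡ 4 (mod 7).
    Then x = 11 + 16·4 = 75, valid modulo lcm(16, 7) = 112: x ≡ 75 (mod 112).
  Combine with x ≡ 6 (mod 19); new modulus lcm = 2128.
    Write x = 75 + 112·t and substitute into x ≡ 6 (mod 19): 112·t ≡ 6 − 75 = -69 (mod 19).
    Reduce coefficients mod 19: 17·t ≡ 7 (mod 19).
    The inverse of 17 mod 19 is 9 (since 17·9 = 153 = 8·19 + 1), so t ≡ 9·7 = 63 ≡ 6 (mod 19).
    Then x = 75 + 112·6 = 747, valid modulo lcm(112, 19) = 2128: x ≡ 747 (mod 2128).
  Combine with x ≡ 14 (mod 17); new modulus lcm = 36176.
    Write x = 747 + 2128·t and substitute into x ≡ 14 (mod 17): 2128·t ≡ 14 − 747 = -733 (mod 17).
    Reduce coefficients mod 17: 3·t ≡ 15 (mod 17).
    The inverse of 3 mod 17 is 6 (since 3·6 = 18 = 1·17 + 1), so t ≡ 6·15 = 90 ≡ 5 (mod 17).
    Then x = 747 + 2128·5 = 11387, valid modulo lcm(2128, 17) = 36176: x ≡ 11387 (mod 36176).
  Combine with x ≡ 6 (mod 11); new modulus lcm = 397936.
    Write x = 11387 + 36176·t and substitute into x ≡ 6 (mod 11): 36176·t ≡ 6 − 11387 = -11381 (mod 11).
    Reduce coefficients mod 11: 8·t ≡ 4 (mod 11).
    The inverse of 8 mod 11 is 7 (since 8·7 = 56 = 5·11 + 1), so t ≡ 7·4 = 28 ≡ 6 (mod 11).
    Then x = 11387 + 36176·6 = 228443, valid modulo lcm(36176, 11) = 397936: x ≡ 228443 (mod 397936).
Verify against each original: 228443 mod 16 = 11, 228443 mod 7 = 5, 228443 mod 19 = 6, 228443 mod 17 = 14, 228443 mod 11 = 6.

x ≡ 228443 (mod 397936).


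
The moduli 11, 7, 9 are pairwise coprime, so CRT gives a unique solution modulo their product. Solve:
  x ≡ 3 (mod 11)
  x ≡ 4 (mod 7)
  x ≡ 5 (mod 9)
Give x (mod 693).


Moduli 11, 7, 9 are pairwise coprime; by CRT there is a unique solution modulo M = 11 · 7 · 9 = 693.
Solve pairwise, accumulating the modulus:
  Start with x ≡ 3 (mod 11).
  Combine with x ≡ 4 (mod 7): since gcd(11, 7) = 1, we get a unique residue mod 77.
    Write x = 3 + 11·t and substitute into x ≡ 4 (mod 7): 11·t ≡ 4 − 3 = 1 (mod 7).
    Reduce coefficients mod 7: 4·t ≡ 1 (mod 7).
    The inverse of 4 mod 7 is 2 (since 4·2 = 8 = 1·7 + 1), so t ≡ 2·1 = 2 ≡ 2 (mod 7).
    Then x = 3 + 11·2 = 25, valid modulo lcm(11, 7) = 77: x ≡ 25 (mod 77).
  Combine with x ≡ 5 (mod 9): since gcd(77, 9) = 1, we get a unique residue mod 693.
    Write x = 25 + 77·t and substitute into x ≡ 5 (mod 9): 77·t ≡ 5 − 25 = -20 (mod 9).
    Reduce coefficients mod 9: 5·t ≡ 7 (mod 9).
    The inverse of 5 mod 9 is 2 (since 5·2 = 10 = 1·9 + 1), so t ≡ 2·7 = 14 ≡ 5 (mod 9).
    Then x = 25 + 77·5 = 410, valid modulo lcm(77, 9) = 693: x ≡ 410 (mod 693).
Verify: 410 mod 11 = 3 ✓, 410 mod 7 = 4 ✓, 410 mod 9 = 5 ✓.

x ≡ 410 (mod 693).


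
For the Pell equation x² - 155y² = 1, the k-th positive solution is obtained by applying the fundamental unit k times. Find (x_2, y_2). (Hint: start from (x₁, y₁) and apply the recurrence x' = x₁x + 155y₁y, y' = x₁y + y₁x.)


Step 1: Find the fundamental solution (x₁, y₁) of x² - 155y² = 1.
  Expand √155 as a continued fraction. a₀ = ⌊√155⌋ = 12; iterate m_{k+1} = d_k·a_k − m_k, d_{k+1} = (155 − m_{k+1}²)/d_k, a_{k+1} = ⌊(a₀ + m_{k+1})/d_{k+1}⌋ (starting m₀ = 0, d₀ = 1), with convergents p_k = a_k·p_{k-1} + p_{k-2}, q_k = a_k·q_{k-1} + q_{k-2} (p₋₁ = 1, q₋₁ = 0):
  k = 0: a₀ = 12; p₀/q₀ = 12/1; p₀² − 155·q₀² = 144 − 155 = -11.
  k = 1: m = 12, d = 11, a = ⌊(12 + 12)/11⌋ = 2; p/q = (2·12 + 1)/(2·1 + 0) = 25/2; p² − 155·q² = 625 − 620 = 5.
  k = 2: m = 10, d = 5, a = ⌊(12 + 10)/5⌋ = 4; p/q = (4·25 + 12)/(4·2 + 1) = 112/9; p² − 155·q² = 12544 − 12555 = -11.
  k = 3: m = 10, d = 11, a = ⌊(12 + 10)/11⌋ = 2; p/q = (2·112 + 25)/(2·9 + 2) = 249/20; p² − 155·q² = 62001 − 62000 = 1.
  The first convergent with p² − 155·q² = 1 gives the fundamental solution (x₁, y₁) = (249, 20).
Step 2: Apply the recurrence (x_{n+1}, y_{n+1}) = (x₁x_n + 155y₁y_n, x₁y_n + y₁x_n) repeatedly.
  From (x_1, y_1) = (249, 20): x_2 = 249·249 + 155·20·20 = 124001; y_2 = 249·20 + 20·249 = 9960.
Step 3: Verify x_2² - 155·y_2² = 15376248001 - 15376248000 = 1 (should be 1). ✓

(x_1, y_1) = (249, 20); (x_2, y_2) = (124001, 9960).


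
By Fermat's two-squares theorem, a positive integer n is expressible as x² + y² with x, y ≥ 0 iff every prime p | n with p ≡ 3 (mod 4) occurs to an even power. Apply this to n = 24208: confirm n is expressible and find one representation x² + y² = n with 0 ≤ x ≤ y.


Step 1: Factor n = 24208 = 2^4 · 17 · 89.
Step 2: Check the mod-4 condition on each prime factor: 2 = 2 (special); 17 ≡ 1 (mod 4), exponent 1; 89 ≡ 1 (mod 4), exponent 1.
All primes ≡ 3 (mod 4) appear to even exponent (or don't appear), so by the two-squares theorem n IS expressible as a sum of two squares.
Step 3: Build a representation. Group n = k² · m with k = 4 and m = 17 · 89 = 1513 (a product of primes ≡ 1 (mod 4)); a representation of m scales to one of n via (k·x)² + (k·y)² = k²(x² + y²). Each prime p ≡ 1 (mod 4) is itself a sum of two squares; find a² by testing p − a² for a perfect square:
  17: 17 − 1² = 16 = 4² ⇒ 17 = 1² + 4².
  89: 89 − 1² = 88, 89 − 2² = 85, 89 − 3² = 80, 89 − 4² = 73, 89 − 5² = 64 = 8² ⇒ 89 = 5² + 8².
  Combine using the Brahmagupta–Fibonacci identity (a² + b²)(c² + d²) = (ac − bd)² + (ad + bc)² = (ac + bd)² + (ad − bc)²:
  17 · 89 = 1513: from (1² + 4²)(5² + 8²), take (1·5 − 4·8, 1·8 + 4·5) = (5 − 32, 8 + 20) = (-27, 28); dropping signs (only squares matter) gives (27, 28); check 27² + 28² = 729 + 784 = 1513 ✓.
  Scale by k = 4: (4·27, 4·28) = (108, 112).
Step 4: Order so x ≤ y and verify: 108² + 112² = 11664 + 12544 = 24208 = n. ✓

n = 24208 = 108² + 112² (one valid representation with x ≤ y).


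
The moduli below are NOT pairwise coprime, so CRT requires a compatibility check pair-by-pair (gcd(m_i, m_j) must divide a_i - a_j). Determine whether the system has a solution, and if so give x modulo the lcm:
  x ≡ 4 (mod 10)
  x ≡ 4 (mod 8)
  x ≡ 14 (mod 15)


Moduli 10, 8, 15 are not pairwise coprime, so CRT works modulo lcm(m_i) when all pairwise compatibility conditions hold.
Pairwise compatibility: gcd(m_i, m_j) must divide a_i - a_j for every pair.
Merge one congruence at a time:
  Start: x ≡ 4 (mod 10).
  Combine with x ≡ 4 (mod 8): gcd(10, 8) = 2; 4 - 4 = 0, which IS divisible by 2, so compatible.
    Write x = 4 + 10·t and substitute into x ≡ 4 (mod 8): 10·t ≡ 4 − 4 = 0 (mod 8).
    Divide the congruence (and modulus) by g = 2: 5·t ≡ 0 (mod 4).
    Reduce coefficients mod 4: 1·t ≡ 0 (mod 4).
    So t ≡ 0 (mod 4).
    Then x = 4 + 10·0 = 4, valid modulo lcm(10, 8) = 40: x ≡ 4 (mod 40).
  Combine with x ≡ 14 (mod 15): gcd(40, 15) = 5; 14 - 4 = 10, which IS divisible by 5, so compatible.
    Write x = 4 + 40·t and substitute into x ≡ 14 (mod 15): 40·t ≡ 14 − 4 = 10 (mod 15).
    Divide the congruence (and modulus) by g = 5: 8·t ≡ 2 (mod 3).
    Reduce coefficients mod 3: 2·t ≡ 2 (mod 3).
    The inverse of 2 mod 3 is 2 (since 2·2 = 4 = 1·3 + 1), so t ≡ 2·2 = 4 ≡ 1 (mod 3).
    Then x = 4 + 40·1 = 44, valid modulo lcm(40, 15) = 120: x ≡ 44 (mod 120).
Verify: 44 mod 10 = 4, 44 mod 8 = 4, 44 mod 15 = 14.

x ≡ 44 (mod 120).


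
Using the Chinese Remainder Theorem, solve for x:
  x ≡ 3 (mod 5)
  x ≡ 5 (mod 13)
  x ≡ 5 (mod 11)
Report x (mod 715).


Moduli 5, 13, 11 are pairwise coprime; by CRT there is a unique solution modulo M = 5 · 13 · 11 = 715.
Solve pairwise, accumulating the modulus:
  Start with x ≡ 3 (mod 5).
  Combine with x ≡ 5 (mod 13): since gcd(5, 13) = 1, we get a unique residue mod 65.
    Write x = 3 + 5·t and substitute into x ≡ 5 (mod 13): 5·t ≡ 5 − 3 = 2 (mod 13).
    The inverse of 5 mod 13 is 8 (since 5·8 = 40 = 3·13 + 1), so t ≡ 8·2 = 16 ≡ 3 (mod 13).
    Then x = 3 + 5·3 = 18, valid modulo lcm(5, 13) = 65: x ≡ 18 (mod 65).
  Combine with x ≡ 5 (mod 11): since gcd(65, 11) = 1, we get a unique residue mod 715.
    Write x = 18 + 65·t and substitute into x ≡ 5 (mod 11): 65·t ≡ 5 − 18 = -13 (mod 11).
    Reduce coefficients mod 11: 10·t ≡ 9 (mod 11).
    The inverse of 10 mod 11 is 10 (since 10·10 = 100 = 9·11 + 1), so t ≡ 10·9 = 90 ≡ 2 (mod 11).
    Then x = 18 + 65·2 = 148, valid modulo lcm(65, 11) = 715: x ≡ 148 (mod 715).
Verify: 148 mod 5 = 3 ✓, 148 mod 13 = 5 ✓, 148 mod 11 = 5 ✓.

x ≡ 148 (mod 715).


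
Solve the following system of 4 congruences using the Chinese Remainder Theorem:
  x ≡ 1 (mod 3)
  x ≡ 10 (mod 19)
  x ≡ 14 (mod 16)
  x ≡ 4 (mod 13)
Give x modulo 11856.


Product of moduli M = 3 · 19 · 16 · 13 = 11856.
Merge one congruence at a time:
  Start: x ≡ 1 (mod 3).
  Combine with x ≡ 10 (mod 19); new modulus lcm = 57.
    Write x = 1 + 3·t and substitute into x ≡ 10 (mod 19): 3·t ≡ 10 − 1 = 9 (mod 19).
    The inverse of 3 mod 19 is 13 (since 3·13 = 39 = 2·19 + 1), so t ≡ 13·9 = 117 ≡ 3 (mod 19).
    Then x = 1 + 3·3 = 10, valid modulo lcm(3, 19) = 57: x ≡ 10 (mod 57).
  Combine with x ≡ 14 (mod 16); new modulus lcm = 912.
    Write x = 10 + 57·t and substitute into x ≡ 14 (mod 16): 57·t ≡ 14 − 10 = 4 (mod 16).
    Reduce coefficients mod 16: 9·t ≡ 4 (mod 16).
    The inverse of 9 mod 16 is 9 (since 9·9 = 81 = 5·16 + 1), so t ≡ 9·4 = 36 ≡ 4 (mod 16).
    Then x = 10 + 57·4 = 238, valid modulo lcm(57, 16) = 912: x ≡ 238 (mod 912).
  Combine with x ≡ 4 (mod 13); new modulus lcm = 11856.
    Write x = 238 + 912·t and substitute into x ≡ 4 (mod 13): 912·t ≡ 4 − 238 = -234 (mod 13).
    Reduce coefficients mod 13: 2·t ≡ 0 (mod 13).
    The inverse of 2 mod 13 is 7 (since 2·7 = 14 = 1·13 + 1), so t ≡ 7·0 = 0 ≡ 0 (mod 13).
    Then x = 238 + 912·0 = 238, valid modulo lcm(912, 13) = 11856: x ≡ 238 (mod 11856).
Verify against each original: 238 mod 3 = 1, 238 mod 19 = 10, 238 mod 16 = 14, 238 mod 13 = 4.

x ≡ 238 (mod 11856).


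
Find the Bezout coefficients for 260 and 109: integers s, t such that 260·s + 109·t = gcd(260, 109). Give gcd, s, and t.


Euclidean algorithm on (260, 109) — divide until remainder is 0:
  260 = 2 · 109 + 42
  109 = 2 · 42 + 25
  42 = 1 · 25 + 17
  25 = 1 · 17 + 8
  17 = 2 · 8 + 1
  8 = 8 · 1 + 0
gcd(260, 109) = 1.
Track Bezout coefficients alongside the remainders: start with r₀ = 260 = a·1 + b·0 (s = 1, t = 0) and r₁ = 109 = a·0 + b·1 (s = 0, t = 1); each new remainder r_{k+1} = r_{k-1} − q_k·r_k inherits s_{k+1} = s_{k-1} − q_k·s_k, t_{k+1} = t_{k-1} − q_k·t_k, so r_k = a·s_k + b·t_k at every step:
  q = 2: r = 42, s = 1 − 2·0 = 1, t = 0 − 2·1 = -2  (check: 260·1 + 109·(-2) = 42)
  q = 2: r = 25, s = 0 − 2·1 = -2, t = 1 − 2·(-2) = 5  (check: 260·(-2) + 109·5 = 25)
  q = 1: r = 17, s = 1 − 1·(-2) = 3, t = -2 − 1·5 = -7  (check: 260·3 + 109·(-7) = 17)
  q = 1: r = 8, s = -2 − 1·3 = -5, t = 5 − 1·(-7) = 12  (check: 260·(-5) + 109·12 = 8)
  q = 2: r = 1, s = 3 − 2·(-5) = 13, t = -7 − 2·12 = -31  (check: 260·13 + 109·(-31) = 1)
The row with r = 1 (the gcd) gives the Bezout coefficients s = 13, t = -31.
Result: 260 · (13) + 109 · (-31) = 1.

gcd(260, 109) = 1; s = 13, t = -31 (check: 260·13 + 109·(-31) = 1).


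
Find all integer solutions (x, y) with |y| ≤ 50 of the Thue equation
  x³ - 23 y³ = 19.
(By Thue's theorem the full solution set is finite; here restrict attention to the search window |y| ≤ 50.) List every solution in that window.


The equation is x³ - 23y³ = 19. For fixed y, x³ = 23·y³ + 19, so a solution requires the RHS to be a perfect cube.
Strategy: iterate y from -50 to 50, compute RHS = 23·y³ + 19, and check whether it is a (positive or negative) perfect cube.
Check small values of y:
  y = 0: RHS = 19 is not a perfect cube.
  y = 1: RHS = 42 is not a perfect cube.
  y = -1: RHS = -4 is not a perfect cube.
  y = 2: RHS = 203 is not a perfect cube.
  y = -2: RHS = -165 is not a perfect cube.
  y = 3: RHS = 640 is not a perfect cube.
  y = -3: RHS = -602 is not a perfect cube.
Continuing the search up to |y| = 50 finds no solutions either.
No (x, y) in the scanned range satisfies the equation.

No integer solutions with |y| ≤ 50.


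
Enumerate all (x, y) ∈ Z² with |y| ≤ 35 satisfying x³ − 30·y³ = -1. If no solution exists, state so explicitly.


The equation is x³ - 30y³ = -1. For fixed y, x³ = 30·y³ − 1, so a solution requires the RHS to be a perfect cube.
Strategy: iterate y from -35 to 35, compute RHS = 30·y³ − 1, and check whether it is a (positive or negative) perfect cube.
Check small values of y:
  y = 0: RHS = -1 = (-1)³ ⇒ x = -1 works.
  y = 1: RHS = 29 is not a perfect cube.
  y = -1: RHS = -31 is not a perfect cube.
  y = 2: RHS = 239 is not a perfect cube.
  y = -2: RHS = -241 is not a perfect cube.
  y = 3: RHS = 809 is not a perfect cube.
  y = -3: RHS = -811 is not a perfect cube.
Continuing the search up to |y| = 35 finds no further solutions beyond those listed.
Collected solutions: (-1, 0).

Solutions (with |y| ≤ 35): (-1, 0).


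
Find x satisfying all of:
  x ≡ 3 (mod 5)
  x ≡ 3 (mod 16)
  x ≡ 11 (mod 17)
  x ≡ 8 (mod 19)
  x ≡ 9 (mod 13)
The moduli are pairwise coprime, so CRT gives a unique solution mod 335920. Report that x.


Product of moduli M = 5 · 16 · 17 · 19 · 13 = 335920.
Merge one congruence at a time:
  Start: x ≡ 3 (mod 5).
  Combine with x ≡ 3 (mod 16); new modulus lcm = 80.
    Write x = 3 + 5·t and substitute into x ≡ 3 (mod 16): 5·t ≡ 3 − 3 = 0 (mod 16).
    The inverse of 5 mod 16 is 13 (since 5·13 = 65 = 4·16 + 1), so t ≡ 13·0 = 0 ≡ 0 (mod 16).
    Then x = 3 + 5·0 = 3, valid modulo lcm(5, 16) = 80: x ≡ 3 (mod 80).
  Combine with x ≡ 11 (mod 17); new modulus lcm = 1360.
    Write x = 3 + 80·t and substitute into x ≡ 11 (mod 17): 80·t ≡ 11 − 3 = 8 (mod 17).
    Reduce coefficients mod 17: 12·t ≡ 8 (mod 17).
    The inverse of 12 mod 17 is 10 (since 12·10 = 120 = 7·17 + 1), so t ≡ 10·8 = 80 ≡ 12 (mod 17).
    Then x = 3 + 80·12 = 963, valid modulo lcm(80, 17) = 1360: x ≡ 963 (mod 1360).
  Combine with x ≡ 8 (mod 19); new modulus lcm = 25840.
    Write x = 963 + 1360·t and substitute into x ≡ 8 (mod 19): 1360·t ≡ 8 − 963 = -955 (mod 19).
    Reduce coefficients mod 19: 11·t ≡ 14 (mod 19).
    The inverse of 11 mod 19 is 7 (since 11·7 = 77 = 4·19 + 1), so t ≡ 7·14 = 98 ≡ 3 (mod 19).
    Then x = 963 + 1360·3 = 5043, valid modulo lcm(1360, 19) = 25840: x ≡ 5043 (mod 25840).
  Combine with x ≡ 9 (mod 13); new modulus lcm = 335920.
    Write x = 5043 + 25840·t and substitute into x ≡ 9 (mod 13): 25840·t ≡ 9 − 5043 = -5034 (mod 13).
    Reduce coefficients mod 13: 9·t ≡ 10 (mod 13).
    The inverse of 9 mod 13 is 3 (since 9·3 = 27 = 2·13 + 1), so t ≡ 3·10 = 30 ≡ 4 (mod 13).
    Then x = 5043 + 25840·4 = 108403, valid modulo lcm(25840, 13) = 335920: x ≡ 108403 (mod 335920).
Verify against each original: 108403 mod 5 = 3, 108403 mod 16 = 3, 108403 mod 17 = 11, 108403 mod 19 = 8, 108403 mod 13 = 9.

x ≡ 108403 (mod 335920).


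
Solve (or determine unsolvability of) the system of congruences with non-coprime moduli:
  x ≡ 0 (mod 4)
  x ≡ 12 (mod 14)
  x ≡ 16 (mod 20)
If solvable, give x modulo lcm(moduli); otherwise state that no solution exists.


Moduli 4, 14, 20 are not pairwise coprime, so CRT works modulo lcm(m_i) when all pairwise compatibility conditions hold.
Pairwise compatibility: gcd(m_i, m_j) must divide a_i - a_j for every pair.
Merge one congruence at a time:
  Start: x ≡ 0 (mod 4).
  Combine with x ≡ 12 (mod 14): gcd(4, 14) = 2; 12 - 0 = 12, which IS divisible by 2, so compatible.
    Write x = 0 + 4·t and substitute into x ≡ 12 (mod 14): 4·t ≡ 12 − 0 = 12 (mod 14).
    Divide the congruence (and modulus) by g = 2: 2·t ≡ 6 (mod 7).
    The inverse of 2 mod 7 is 4 (since 2·4 = 8 = 1·7 + 1), so t ≡ 4·6 = 24 ≡ 3 (mod 7).
    Then x = 0 + 4·3 = 12, valid modulo lcm(4, 14) = 28: x ≡ 12 (mod 28).
  Combine with x ≡ 16 (mod 20): gcd(28, 20) = 4; 16 - 12 = 4, which IS divisible by 4, so compatible.
    Write x = 12 + 28·t and substitute into x ≡ 16 (mod 20): 28·t ≡ 16 − 12 = 4 (mod 20).
    Divide the congruence (and modulus) by g = 4: 7·t ≡ 1 (mod 5).
    Reduce coefficients mod 5: 2·t ≡ 1 (mod 5).
    The inverse of 2 mod 5 is 3 (since 2·3 = 6 = 1·5 + 1), so t ≡ 3·1 = 3 ≡ 3 (mod 5).
    Then x = 12 + 28·3 = 96, valid modulo lcm(28, 20) = 140: x ≡ 96 (mod 140).
Verify: 96 mod 4 = 0, 96 mod 14 = 12, 96 mod 20 = 16.

x ≡ 96 (mod 140).


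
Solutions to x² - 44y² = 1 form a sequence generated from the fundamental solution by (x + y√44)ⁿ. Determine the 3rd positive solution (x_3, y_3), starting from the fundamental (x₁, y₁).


Step 1: Find the fundamental solution (x₁, y₁) of x² - 44y² = 1.
  Expand √44 as a continued fraction. a₀ = ⌊√44⌋ = 6; iterate m_{k+1} = d_k·a_k − m_k, d_{k+1} = (44 − m_{k+1}²)/d_k, a_{k+1} = ⌊(a₀ + m_{k+1})/d_{k+1}⌋ (starting m₀ = 0, d₀ = 1), with convergents p_k = a_k·p_{k-1} + p_{k-2}, q_k = a_k·q_{k-1} + q_{k-2} (p₋₁ = 1, q₋₁ = 0):
  k = 0: a₀ = 6; p₀/q₀ = 6/1; p₀² − 44·q₀² = 36 − 44 = -8.
  k = 1: m = 6, d = 8, a = ⌊(6 + 6)/8⌋ = 1; p/q = (1·6 + 1)/(1·1 + 0) = 7/1; p² − 44·q² = 49 − 44 = 5.
  k = 2: m = 2, d = 5, a = ⌊(6 + 2)/5⌋ = 1; p/q = (1·7 + 6)/(1·1 + 1) = 13/2; p² − 44·q² = 169 − 176 = -7.
  k = 3: m = 3, d = 7, a = ⌊(6 + 3)/7⌋ = 1; p/q = (1·13 + 7)/(1·2 + 1) = 20/3; p² − 44·q² = 400 − 396 = 4.
  k = 4: m = 4, d = 4, a = ⌊(6 + 4)/4⌋ = 2; p/q = (2·20 + 13)/(2·3 + 2) = 53/8; p² − 44·q² = 2809 − 2816 = -7.
  k = 5: m = 4, d = 7, a = ⌊(6 + 4)/7⌋ = 1; p/q = (1·53 + 20)/(1·8 + 3) = 73/11; p² − 44·q² = 5329 − 5324 = 5.
  k = 6: m = 3, d = 5, a = ⌊(6 + 3)/5⌋ = 1; p/q = (1·73 + 53)/(1·11 + 8) = 126/19; p² − 44·q² = 15876 − 15884 = -8.
  k = 7: m = 2, d = 8, a = ⌊(6 + 2)/8⌋ = 1; p/q = (1·126 + 73)/(1·19 + 11) = 199/30; p² − 44·q² = 39601 − 39600 = 1.
  The first convergent with p² − 44·q² = 1 gives the fundamental solution (x₁, y₁) = (199, 30).
Step 2: Apply the recurrence (x_{n+1}, y_{n+1}) = (x₁x_n + 44y₁y_n, x₁y_n + y₁x_n) repeatedly.
  From (x_1, y_1) = (199, 30): x_2 = 199·199 + 44·30·30 = 79201; y_2 = 199·30 + 30·199 = 11940.
  From (x_2, y_2) = (79201, 11940): x_3 = 199·79201 + 44·30·11940 = 31521799; y_3 = 199·11940 + 30·79201 = 4752090.
Step 3: Verify x_3² - 44·y_3² = 993623812196401 - 993623812196400 = 1 (should be 1). ✓

(x_1, y_1) = (199, 30); (x_3, y_3) = (31521799, 4752090).


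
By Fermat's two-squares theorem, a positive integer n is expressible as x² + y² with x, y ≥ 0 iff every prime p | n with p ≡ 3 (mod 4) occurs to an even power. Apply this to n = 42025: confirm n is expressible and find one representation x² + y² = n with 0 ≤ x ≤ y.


Step 1: Factor n = 42025 = 5^2 · 41^2.
Step 2: Check the mod-4 condition on each prime factor: 5 ≡ 1 (mod 4), exponent 2; 41 ≡ 1 (mod 4), exponent 2.
All primes ≡ 3 (mod 4) appear to even exponent (or don't appear), so by the two-squares theorem n IS expressible as a sum of two squares.
Step 3: Build a representation. Group n = k² · m with k = 5 and m = 41 · 41 = 1681 (a product of primes ≡ 1 (mod 4)); a representation of m scales to one of n via (k·x)² + (k·y)² = k²(x² + y²). Each prime p ≡ 1 (mod 4) is itself a sum of two squares; find a² by testing p − a² for a perfect square:
  41: 41 − 1² = 40, 41 − 2² = 37, 41 − 3² = 32, 41 − 4² = 25 = 5² ⇒ 41 = 4² + 5².
  Combine using the Brahmagupta–Fibonacci identity (a² + b²)(c² + d²) = (ac − bd)² + (ad + bc)² = (ac + bd)² + (ad − bc)²:
  41 · 41 = 1681: from (4² + 5²)(4² + 5²), take (4·4 − 5·5, 4·5 + 5·4) = (16 − 25, 20 + 20) = (-9, 40); dropping signs (only squares matter) gives (9, 40); check 9² + 40² = 81 + 1600 = 1681 ✓.
  Scale by k = 5: (5·9, 5·40) = (45, 200).
Step 4: Order so x ≤ y and verify: 45² + 200² = 2025 + 40000 = 42025 = n. ✓

n = 42025 = 45² + 200² (one valid representation with x ≤ y).


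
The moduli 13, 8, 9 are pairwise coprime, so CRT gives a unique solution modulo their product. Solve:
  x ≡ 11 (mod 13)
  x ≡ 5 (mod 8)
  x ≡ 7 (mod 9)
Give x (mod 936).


Moduli 13, 8, 9 are pairwise coprime; by CRT there is a unique solution modulo M = 13 · 8 · 9 = 936.
Solve pairwise, accumulating the modulus:
  Start with x ≡ 11 (mod 13).
  Combine with x ≡ 5 (mod 8): since gcd(13, 8) = 1, we get a unique residue mod 104.
    Write x = 11 + 13·t and substitute into x ≡ 5 (mod 8): 13·t ≡ 5 − 11 = -6 (mod 8).
    Reduce coefficients mod 8: 5·t ≡ 2 (mod 8).
    The inverse of 5 mod 8 is 5 (since 5·5 = 25 = 3·8 + 1), so t ≡ 5·2 = 10 ≡ 2 (mod 8).
    Then x = 11 + 13·2 = 37, valid modulo lcm(13, 8) = 104: x ≡ 37 (mod 104).
  Combine with x ≡ 7 (mod 9): since gcd(104, 9) = 1, we get a unique residue mod 936.
    Write x = 37 + 104·t and substitute into x ≡ 7 (mod 9): 104·t ≡ 7 − 37 = -30 (mod 9).
    Reduce coefficients mod 9: 5·t ≡ 6 (mod 9).
    The inverse of 5 mod 9 is 2 (since 5·2 = 10 = 1·9 + 1), so t ≡ 2·6 = 12 ≡ 3 (mod 9).
    Then x = 37 + 104·3 = 349, valid modulo lcm(104, 9) = 936: x ≡ 349 (mod 936).
Verify: 349 mod 13 = 11 ✓, 349 mod 8 = 5 ✓, 349 mod 9 = 7 ✓.

x ≡ 349 (mod 936).


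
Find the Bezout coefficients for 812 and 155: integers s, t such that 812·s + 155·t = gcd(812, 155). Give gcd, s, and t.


Euclidean algorithm on (812, 155) — divide until remainder is 0:
  812 = 5 · 155 + 37
  155 = 4 · 37 + 7
  37 = 5 · 7 + 2
  7 = 3 · 2 + 1
  2 = 2 · 1 + 0
gcd(812, 155) = 1.
Track Bezout coefficients alongside the remainders: start with r₀ = 812 = a·1 + b·0 (s = 1, t = 0) and r₁ = 155 = a·0 + b·1 (s = 0, t = 1); each new remainder r_{k+1} = r_{k-1} − q_k·r_k inherits s_{k+1} = s_{k-1} − q_k·s_k, t_{k+1} = t_{k-1} − q_k·t_k, so r_k = a·s_k + b·t_k at every step:
  q = 5: r = 37, s = 1 − 5·0 = 1, t = 0 − 5·1 = -5  (check: 812·1 + 155·(-5) = 37)
  q = 4: r = 7, s = 0 − 4·1 = -4, t = 1 − 4·(-5) = 21  (check: 812·(-4) + 155·21 = 7)
  q = 5: r = 2, s = 1 − 5·(-4) = 21, t = -5 − 5·21 = -110  (check: 812·21 + 155·(-110) = 2)
  q = 3: r = 1, s = -4 − 3·21 = -67, t = 21 − 3·(-110) = 351  (check: 812·(-67) + 155·351 = 1)
The row with r = 1 (the gcd) gives the Bezout coefficients s = -67, t = 351.
Result: 812 · (-67) + 155 · (351) = 1.

gcd(812, 155) = 1; s = -67, t = 351 (check: 812·(-67) + 155·351 = 1).
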